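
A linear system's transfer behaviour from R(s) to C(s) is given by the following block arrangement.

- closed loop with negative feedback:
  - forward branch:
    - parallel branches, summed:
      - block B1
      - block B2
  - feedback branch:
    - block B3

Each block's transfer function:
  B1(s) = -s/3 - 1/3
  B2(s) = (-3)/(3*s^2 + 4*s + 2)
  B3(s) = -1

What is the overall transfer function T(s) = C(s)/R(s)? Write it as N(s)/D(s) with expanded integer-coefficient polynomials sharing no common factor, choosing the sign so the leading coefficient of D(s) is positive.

Step 1: reduce the parallel group B1, B2 gives (-3*s^3 - 7*s^2 - 6*s - 11)/(9*s^2 + 12*s + 6)
Step 2: close the feedback loop around (B1+B2), B3; the result is T(s) itself (integer coefficients, no common factor, positive leading denominator coefficient)

Answer: (-3*s^3 - 7*s^2 - 6*s - 11)/(3*s^3 + 16*s^2 + 18*s + 17)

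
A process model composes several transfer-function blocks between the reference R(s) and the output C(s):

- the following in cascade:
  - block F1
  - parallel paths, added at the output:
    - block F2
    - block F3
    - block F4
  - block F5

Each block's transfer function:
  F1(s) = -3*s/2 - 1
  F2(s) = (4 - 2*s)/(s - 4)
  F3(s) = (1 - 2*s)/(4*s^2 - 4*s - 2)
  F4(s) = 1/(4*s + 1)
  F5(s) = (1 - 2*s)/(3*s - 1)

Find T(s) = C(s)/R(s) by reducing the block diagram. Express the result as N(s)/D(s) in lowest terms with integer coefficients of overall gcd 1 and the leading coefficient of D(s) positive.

Reducing step by step:

[1] combine F2, F3, F4 in parallel = (-32*s^4 + 84*s^3 - 10*s^2 - 37*s - 4)/(16*s^4 - 76*s^3 + 36*s^2 + 46*s + 8)
[2] series reduction of F1, (F2+F3+F4), F5: this yields T(s), and no further normalization is needed

Answer: (-192*s^6 + 472*s^5 + 88*s^4 - 400*s^3 - 41*s^2 + 70*s + 8)/(96*s^5 - 488*s^4 + 368*s^3 + 204*s^2 - 44*s - 16)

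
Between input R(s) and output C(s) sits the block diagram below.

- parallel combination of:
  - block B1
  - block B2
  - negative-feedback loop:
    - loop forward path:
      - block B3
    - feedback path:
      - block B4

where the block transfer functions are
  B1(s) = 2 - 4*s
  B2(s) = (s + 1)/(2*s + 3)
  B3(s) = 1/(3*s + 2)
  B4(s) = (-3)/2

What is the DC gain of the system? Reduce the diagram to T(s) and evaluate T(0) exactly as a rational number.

Answer: 13/3

Working:
Step 1: collapse the loop (B3 forward, B4 return): 2/(6*s + 1)
Step 2: add B1, B2, [B3/(1+B3*B4)] (parallel): (-48*s^3 - 50*s^2 + 39*s + 13)/(12*s^2 + 20*s + 3)
DC gain: substitute s = 0 into T(s) from step 2: T(0) = 13/3.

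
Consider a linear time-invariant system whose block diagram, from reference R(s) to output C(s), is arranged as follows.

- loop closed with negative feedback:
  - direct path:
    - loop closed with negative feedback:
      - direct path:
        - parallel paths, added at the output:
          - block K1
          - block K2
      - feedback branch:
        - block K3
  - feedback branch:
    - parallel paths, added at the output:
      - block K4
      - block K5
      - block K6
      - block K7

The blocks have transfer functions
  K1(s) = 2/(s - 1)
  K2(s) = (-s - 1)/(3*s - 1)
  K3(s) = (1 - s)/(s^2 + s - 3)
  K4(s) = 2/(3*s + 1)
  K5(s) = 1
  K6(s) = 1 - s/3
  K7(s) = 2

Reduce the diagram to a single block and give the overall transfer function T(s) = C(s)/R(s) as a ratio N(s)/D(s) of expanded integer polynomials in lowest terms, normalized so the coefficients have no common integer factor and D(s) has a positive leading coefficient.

Answer: (-9*s^5 + 42*s^4 + 87*s^3 - 147*s^2 - 30*s + 9)/(3*s^6 - 23*s^5 + 142*s^4 + 256*s^3 - 407*s^2 - 213*s + 42)

Working:
[1] reduce the parallel group K1, K2 gives (-s^2 + 6*s - 1)/(3*s^2 - 4*s + 1)
[2] feedback reduction of (K1+K2), K3 gives (-s^4 + 5*s^3 + 8*s^2 - 19*s + 3)/(3*s^4 - 19*s^2 + 20*s - 4)
[3] add K4, K5, K6, K7 (parallel) gives (-3*s^2 + 35*s + 18)/(9*s + 3)
[4] apply the feedback formula to [(K1+K2)/(1+(K1+K2)*K3)], (K4+K5+K6+K7), giving the overall T(s)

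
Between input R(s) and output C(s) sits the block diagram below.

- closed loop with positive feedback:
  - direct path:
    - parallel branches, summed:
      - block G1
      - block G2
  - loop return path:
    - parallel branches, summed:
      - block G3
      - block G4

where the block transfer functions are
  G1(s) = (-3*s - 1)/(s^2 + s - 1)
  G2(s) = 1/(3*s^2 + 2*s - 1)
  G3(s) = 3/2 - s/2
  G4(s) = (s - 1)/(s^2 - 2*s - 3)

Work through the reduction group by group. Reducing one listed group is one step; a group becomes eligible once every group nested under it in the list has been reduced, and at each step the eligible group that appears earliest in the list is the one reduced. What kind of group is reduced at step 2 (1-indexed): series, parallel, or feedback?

Step 1: combine G1, G2 in parallel
Step 2: add G3, G4 (parallel)
Step 3: apply the feedback formula to (G1+G2), (G3+G4)
So the answer for step 2 is parallel.

Hence the answer: parallel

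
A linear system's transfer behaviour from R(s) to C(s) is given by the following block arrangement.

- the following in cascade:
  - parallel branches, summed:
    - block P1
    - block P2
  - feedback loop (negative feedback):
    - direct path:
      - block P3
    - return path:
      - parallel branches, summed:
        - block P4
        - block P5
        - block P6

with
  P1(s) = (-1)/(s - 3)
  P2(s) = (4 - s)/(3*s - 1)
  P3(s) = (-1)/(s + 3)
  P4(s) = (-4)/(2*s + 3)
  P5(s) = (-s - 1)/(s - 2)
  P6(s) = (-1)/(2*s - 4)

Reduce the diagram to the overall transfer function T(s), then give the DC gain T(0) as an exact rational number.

Answer: 44/43

Working:
Step 1. reduce the parallel group P1, P2; result (-s^2 + 4*s - 11)/(3*s^2 - 10*s + 3)
Step 2. reduce the parallel group P4, P5, P6; result (-4*s^2 - 20*s + 7)/(4*s^2 - 2*s - 12)
Step 3. collapse the loop (P3 forward, (P4+P5+P6) return); result (-4*s^2 + 2*s + 12)/(4*s^3 + 14*s^2 + 2*s - 43)
Step 4. reduce the series chain (P1+P2), [P3/(1+P3*(P4+P5+P6))]; result (4*s^4 - 18*s^3 + 40*s^2 + 26*s - 132)/(12*s^5 + 2*s^4 - 122*s^3 - 107*s^2 + 436*s - 129)
Step 4 gives the overall T(s). Then T(0) = -132/(-129) = 44/43.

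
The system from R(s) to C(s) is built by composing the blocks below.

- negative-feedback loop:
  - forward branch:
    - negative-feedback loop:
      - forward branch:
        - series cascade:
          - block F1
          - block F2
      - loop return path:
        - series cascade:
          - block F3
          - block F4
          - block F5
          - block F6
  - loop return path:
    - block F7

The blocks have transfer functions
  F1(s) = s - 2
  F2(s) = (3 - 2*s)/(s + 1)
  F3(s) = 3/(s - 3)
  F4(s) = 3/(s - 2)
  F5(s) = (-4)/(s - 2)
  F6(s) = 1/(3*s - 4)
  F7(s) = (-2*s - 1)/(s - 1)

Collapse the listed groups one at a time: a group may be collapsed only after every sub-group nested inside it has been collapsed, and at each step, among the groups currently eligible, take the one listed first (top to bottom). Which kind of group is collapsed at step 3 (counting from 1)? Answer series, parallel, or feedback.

Answer: feedback

Working:
Step 1. combine F1, F2 in series
Step 2. cascade F3, F4, F5, F6
Step 3. collapse the loop ((F1*F2) forward, (F3*F4*F5*F6) return)
Step 4. apply the feedback formula to [(F1*F2)/(1+(F1*F2)*(F3*F4*F5*F6))], F7
So the answer for step 3 is feedback.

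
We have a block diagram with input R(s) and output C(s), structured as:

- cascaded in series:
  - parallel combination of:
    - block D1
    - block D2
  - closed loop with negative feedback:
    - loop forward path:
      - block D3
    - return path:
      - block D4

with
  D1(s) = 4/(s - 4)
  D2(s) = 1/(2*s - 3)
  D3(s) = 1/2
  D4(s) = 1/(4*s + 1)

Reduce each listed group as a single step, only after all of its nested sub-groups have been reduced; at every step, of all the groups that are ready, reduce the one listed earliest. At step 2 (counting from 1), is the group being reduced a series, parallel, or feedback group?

Reducing step by step:

1. parallel reduction of D1, D2
2. collapse the loop (D3 forward, D4 return)
3. multiply (D1+D2), [D3/(1+D3*D4)] (series)
The group at step 2 is a feedback group.

Answer: feedback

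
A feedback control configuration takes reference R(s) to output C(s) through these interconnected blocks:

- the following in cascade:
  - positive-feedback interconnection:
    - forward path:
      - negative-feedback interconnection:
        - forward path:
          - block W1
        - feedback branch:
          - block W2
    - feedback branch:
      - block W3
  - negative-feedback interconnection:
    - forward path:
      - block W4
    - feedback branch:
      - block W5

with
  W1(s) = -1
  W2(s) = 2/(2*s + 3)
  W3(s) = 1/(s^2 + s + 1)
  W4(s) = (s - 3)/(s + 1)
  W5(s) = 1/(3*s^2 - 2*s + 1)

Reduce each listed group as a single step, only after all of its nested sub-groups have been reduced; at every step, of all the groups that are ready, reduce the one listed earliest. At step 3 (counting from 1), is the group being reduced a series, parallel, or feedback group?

The answer is feedback.

Reasoning:
Step 1. close the feedback loop around W1, W2
Step 2. close the feedback loop around [W1/(1+W1*W2)], W3
Step 3. feedback reduction of W4, W5
Step 4. combine [[W1/(1+W1*W2)]/(1-[W1/(1+W1*W2)]*W3)], [W4/(1+W4*W5)] in series
Step 3: feedback.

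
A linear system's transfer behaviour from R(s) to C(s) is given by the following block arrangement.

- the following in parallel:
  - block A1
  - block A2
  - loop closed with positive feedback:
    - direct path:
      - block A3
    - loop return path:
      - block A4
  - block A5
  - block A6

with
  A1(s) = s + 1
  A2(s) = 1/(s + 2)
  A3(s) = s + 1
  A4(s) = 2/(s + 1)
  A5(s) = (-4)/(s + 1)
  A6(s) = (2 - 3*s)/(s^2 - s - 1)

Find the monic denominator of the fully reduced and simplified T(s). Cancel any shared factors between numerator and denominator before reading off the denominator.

Step 1 - apply the feedback formula to A3, A4; result -s - 1
Step 2 - add A1, A2, [A3/(1-A3*A4)], A5, A6 (parallel); result (-6*s^3 - 11*s^2 + 10*s + 11)/(s^4 + 2*s^3 - 2*s^2 - 5*s - 2)
No further cancellation is possible in the step-2 result, so that is T(s). Its denominator is already monic.

Final answer: s^4 + 2*s^3 - 2*s^2 - 5*s - 2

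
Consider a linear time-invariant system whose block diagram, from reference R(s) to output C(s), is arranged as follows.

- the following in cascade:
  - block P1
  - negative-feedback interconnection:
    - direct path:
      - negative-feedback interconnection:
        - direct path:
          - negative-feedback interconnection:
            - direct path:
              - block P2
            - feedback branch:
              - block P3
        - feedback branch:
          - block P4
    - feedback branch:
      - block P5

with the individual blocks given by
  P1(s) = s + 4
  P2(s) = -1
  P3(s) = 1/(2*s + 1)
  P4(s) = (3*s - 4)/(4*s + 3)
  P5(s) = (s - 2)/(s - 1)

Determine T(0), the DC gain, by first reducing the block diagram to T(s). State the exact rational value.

Answer: 6

Working:
[1] apply the feedback formula to P2, P3 -> (-2*s - 1)/(2*s)
[2] apply the feedback formula to [P2/(1+P2*P3)], P4 -> (-8*s^2 - 10*s - 3)/(2*s^2 + 11*s + 4)
[3] reduce the feedback loop with forward [[P2/(1+P2*P3)]/(1+[P2/(1+P2*P3)]*P4)] and return P5 -> (8*s^3 + 2*s^2 - 7*s - 3)/(6*s^3 - 15*s^2 - 10*s - 2)
[4] reduce the series chain P1, [[[P2/(1+P2*P3)]/(1+[P2/(1+P2*P3)]*P4)]/(1+[[P2/(1+P2*P3)]/(1+[P2/(1+P2*P3)]*P4)]*P5)] -> (8*s^4 + 34*s^3 + s^2 - 31*s - 12)/(6*s^3 - 15*s^2 - 10*s - 2)
Step 4 gives the overall T(s). Then T(0) = -12/(-2) = 6.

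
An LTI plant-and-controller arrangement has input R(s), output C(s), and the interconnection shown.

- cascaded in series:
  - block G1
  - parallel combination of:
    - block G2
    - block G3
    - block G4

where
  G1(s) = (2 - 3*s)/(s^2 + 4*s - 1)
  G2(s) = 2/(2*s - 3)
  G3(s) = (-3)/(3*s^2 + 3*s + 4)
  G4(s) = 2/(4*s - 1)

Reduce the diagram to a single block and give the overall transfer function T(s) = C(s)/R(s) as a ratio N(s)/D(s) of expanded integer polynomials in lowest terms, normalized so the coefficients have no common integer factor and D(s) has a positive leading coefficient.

(1) add G2, G3, G4 (parallel): (36*s^3 - 12*s^2 + 66*s - 41)/(24*s^4 - 18*s^3 - s^2 - 47*s + 12)
(2) multiply G1, (G2+G3+G4) (series), which is the overall transfer function T(s) = C(s)/R(s) in lowest terms

Answer: (-108*s^4 + 108*s^3 - 222*s^2 + 255*s - 82)/(24*s^6 + 78*s^5 - 97*s^4 - 33*s^3 - 175*s^2 + 95*s - 12)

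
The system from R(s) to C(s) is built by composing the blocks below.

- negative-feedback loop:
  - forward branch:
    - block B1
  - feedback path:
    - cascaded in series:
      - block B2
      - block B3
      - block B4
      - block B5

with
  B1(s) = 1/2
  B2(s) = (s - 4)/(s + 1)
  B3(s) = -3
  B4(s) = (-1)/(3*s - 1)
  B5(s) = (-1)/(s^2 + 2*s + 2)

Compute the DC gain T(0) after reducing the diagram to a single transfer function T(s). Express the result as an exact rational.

[1] combine B2, B3, B4, B5 in series = (12 - 3*s)/(3*s^4 + 8*s^3 + 9*s^2 + 2*s - 2)
[2] reduce the feedback loop with forward B1 and return (B2*B3*B4*B5) = (3*s^4 + 8*s^3 + 9*s^2 + 2*s - 2)/(6*s^4 + 16*s^3 + 18*s^2 + s + 8)
DC gain: substitute s = 0 into T(s) from step 2: T(0) = -2/8 = -1/4.

Hence the answer: -1/4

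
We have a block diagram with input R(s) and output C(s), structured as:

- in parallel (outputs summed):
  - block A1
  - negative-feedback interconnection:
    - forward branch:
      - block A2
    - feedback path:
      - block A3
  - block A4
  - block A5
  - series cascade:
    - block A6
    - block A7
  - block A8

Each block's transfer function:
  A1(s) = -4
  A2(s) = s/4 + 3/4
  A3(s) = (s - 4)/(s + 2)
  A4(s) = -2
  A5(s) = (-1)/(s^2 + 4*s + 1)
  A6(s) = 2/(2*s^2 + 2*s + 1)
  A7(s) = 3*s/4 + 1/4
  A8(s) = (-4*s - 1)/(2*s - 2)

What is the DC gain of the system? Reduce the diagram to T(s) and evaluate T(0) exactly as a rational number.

1. close the feedback loop around A2, A3 -> (s^2 + 5*s + 6)/(s^2 + 3*s - 4)
2. combine A6, A7 in series -> (3*s + 1)/(4*s^2 + 4*s + 2)
3. reduce the parallel group A1, [A2/(1+A2*A3)], A4, A5, (A6*A7), A8 -> (-28*s^6 - 223*s^5 - 454*s^4 + 21*s^3 + 316*s^2 + 278*s + 60)/(4*s^6 + 32*s^5 + 66*s^4 - 2*s^3 - 50*s^2 - 42*s - 8)
Step 3 gives the overall T(s). Then T(0) = 60/(-8) = -15/2.

Final answer: -15/2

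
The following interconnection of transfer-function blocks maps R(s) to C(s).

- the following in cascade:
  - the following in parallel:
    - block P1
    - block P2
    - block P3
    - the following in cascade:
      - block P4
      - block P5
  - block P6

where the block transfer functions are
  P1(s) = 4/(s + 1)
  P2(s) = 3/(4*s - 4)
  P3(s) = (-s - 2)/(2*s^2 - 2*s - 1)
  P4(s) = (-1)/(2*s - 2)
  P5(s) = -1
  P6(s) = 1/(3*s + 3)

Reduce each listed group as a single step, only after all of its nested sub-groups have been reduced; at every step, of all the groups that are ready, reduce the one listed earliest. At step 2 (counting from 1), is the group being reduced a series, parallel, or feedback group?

Step 1. reduce the series chain P4, P5
Step 2. parallel reduction of P1, P2, P3, (P4*P5)
Step 3. reduce the series chain (P1+P2+P3+(P4*P5)), P6
So the answer for step 2 is parallel.

Final answer: parallel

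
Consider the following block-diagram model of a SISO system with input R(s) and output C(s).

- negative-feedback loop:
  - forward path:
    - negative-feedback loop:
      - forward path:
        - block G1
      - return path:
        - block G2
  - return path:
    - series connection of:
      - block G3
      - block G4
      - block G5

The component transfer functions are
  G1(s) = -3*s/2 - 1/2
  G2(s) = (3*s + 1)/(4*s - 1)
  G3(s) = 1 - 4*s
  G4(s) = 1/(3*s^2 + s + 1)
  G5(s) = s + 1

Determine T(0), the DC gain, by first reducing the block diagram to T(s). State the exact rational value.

Step 1. reduce the feedback loop with forward G1 and return G2 gives (12*s^2 + s - 1)/(9*s^2 - 2*s + 3)
Step 2. multiply G3, G4, G5 (series) gives (-4*s^2 - 3*s + 1)/(3*s^2 + s + 1)
Step 3. apply the feedback formula to [G1/(1+G1*G2)], (G3*G4*G5) gives (-36*s^4 - 15*s^3 - 10*s^2 + 1)/(21*s^4 + 37*s^3 - 29*s^2 - 5*s - 2)
The step-3 result is T(s). Setting s = 0: T(0) = 1/(-2) = -1/2.

Answer: -1/2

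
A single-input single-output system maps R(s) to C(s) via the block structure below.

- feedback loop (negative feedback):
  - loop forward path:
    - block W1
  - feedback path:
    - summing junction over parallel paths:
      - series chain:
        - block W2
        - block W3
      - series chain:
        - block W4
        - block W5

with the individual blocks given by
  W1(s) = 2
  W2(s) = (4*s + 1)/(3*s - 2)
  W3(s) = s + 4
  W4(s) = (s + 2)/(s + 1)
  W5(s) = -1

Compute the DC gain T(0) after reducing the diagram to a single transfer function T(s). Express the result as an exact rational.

Step 1: combine W2, W3 in series; result (4*s^2 + 17*s + 4)/(3*s - 2)
Step 2: cascade W4, W5; result (-s - 2)/(s + 1)
Step 3: sum the parallel branches (W2*W3), (W4*W5); result (4*s^3 + 18*s^2 + 17*s + 8)/(3*s^2 + s - 2)
Step 4: collapse the loop (W1 forward, ((W2*W3)+(W4*W5)) return); result (6*s^2 + 2*s - 4)/(8*s^3 + 39*s^2 + 35*s + 14)
That last expression is T(s); at s = 0 only the constant terms survive, so T(0) = -4/14 = -2/7.

Therefore the answer is -2/7.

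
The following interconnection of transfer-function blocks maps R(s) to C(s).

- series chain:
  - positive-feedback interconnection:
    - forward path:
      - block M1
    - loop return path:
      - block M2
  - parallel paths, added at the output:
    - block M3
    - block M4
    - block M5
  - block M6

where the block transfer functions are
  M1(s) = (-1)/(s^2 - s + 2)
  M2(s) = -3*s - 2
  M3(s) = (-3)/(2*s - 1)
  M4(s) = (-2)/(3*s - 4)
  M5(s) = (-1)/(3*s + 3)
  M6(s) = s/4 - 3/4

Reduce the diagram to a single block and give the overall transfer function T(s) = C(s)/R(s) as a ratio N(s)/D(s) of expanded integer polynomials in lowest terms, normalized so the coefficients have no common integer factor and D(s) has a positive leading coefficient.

Reducing step by step:

Step 1. apply the feedback formula to M1, M2; result (-1)/(s^2 - 4*s)
Step 2. parallel reduction of M3, M4, M5; result (-45*s^2 + 14*s + 38)/(18*s^3 - 15*s^2 - 21*s + 12)
Step 3. combine [M1/(1-M1*M2)], (M3+M4+M5), M6 in series; the result is T(s) itself (integer coefficients, no common factor, positive leading denominator coefficient)

Answer: (45*s^3 - 149*s^2 + 4*s + 114)/(72*s^5 - 348*s^4 + 156*s^3 + 384*s^2 - 192*s)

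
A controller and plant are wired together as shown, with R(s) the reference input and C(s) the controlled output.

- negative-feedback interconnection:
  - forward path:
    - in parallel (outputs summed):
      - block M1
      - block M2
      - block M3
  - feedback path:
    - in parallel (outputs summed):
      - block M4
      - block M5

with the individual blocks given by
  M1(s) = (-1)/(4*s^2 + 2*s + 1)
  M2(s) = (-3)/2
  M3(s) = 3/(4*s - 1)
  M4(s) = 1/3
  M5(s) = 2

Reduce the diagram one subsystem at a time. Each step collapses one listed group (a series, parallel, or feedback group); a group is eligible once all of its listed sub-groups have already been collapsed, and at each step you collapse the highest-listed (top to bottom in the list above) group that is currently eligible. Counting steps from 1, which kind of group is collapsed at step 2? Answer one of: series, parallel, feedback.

(1) sum the parallel branches M1, M2, M3
(2) parallel reduction of M4, M5
(3) close the feedback loop around (M1+M2+M3), (M4+M5)
Step 2: parallel.

Hence the answer: parallel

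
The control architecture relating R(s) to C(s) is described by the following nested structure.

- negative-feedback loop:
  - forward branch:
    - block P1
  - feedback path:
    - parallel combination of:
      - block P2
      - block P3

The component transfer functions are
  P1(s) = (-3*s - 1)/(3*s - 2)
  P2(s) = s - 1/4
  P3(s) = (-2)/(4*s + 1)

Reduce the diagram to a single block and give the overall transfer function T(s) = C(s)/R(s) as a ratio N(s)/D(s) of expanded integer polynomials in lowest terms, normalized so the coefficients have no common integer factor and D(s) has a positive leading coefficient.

Reducing step by step:

Step 1: sum the parallel branches P2, P3: (16*s^2 - 9)/(16*s + 4)
Step 2: feedback reduction of P1, (P2+P3), giving the overall T(s)

Answer: (48*s^2 + 28*s + 4)/(48*s^3 - 32*s^2 - 7*s - 1)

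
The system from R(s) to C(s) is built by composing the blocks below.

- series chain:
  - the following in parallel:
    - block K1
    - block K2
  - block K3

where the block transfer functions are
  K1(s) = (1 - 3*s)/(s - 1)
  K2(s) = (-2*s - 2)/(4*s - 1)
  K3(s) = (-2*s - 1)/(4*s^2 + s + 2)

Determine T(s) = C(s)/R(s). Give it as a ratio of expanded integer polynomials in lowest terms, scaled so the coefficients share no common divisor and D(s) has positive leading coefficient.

Step 1. parallel reduction of K1, K2, giving (-14*s^2 + 7*s + 1)/(4*s^2 - 5*s + 1)
Step 2. series reduction of (K1+K2), K3 - this is the overall T(s), already in the required normalized form

Answer: (28*s^3 - 9*s - 1)/(16*s^4 - 16*s^3 + 7*s^2 - 9*s + 2)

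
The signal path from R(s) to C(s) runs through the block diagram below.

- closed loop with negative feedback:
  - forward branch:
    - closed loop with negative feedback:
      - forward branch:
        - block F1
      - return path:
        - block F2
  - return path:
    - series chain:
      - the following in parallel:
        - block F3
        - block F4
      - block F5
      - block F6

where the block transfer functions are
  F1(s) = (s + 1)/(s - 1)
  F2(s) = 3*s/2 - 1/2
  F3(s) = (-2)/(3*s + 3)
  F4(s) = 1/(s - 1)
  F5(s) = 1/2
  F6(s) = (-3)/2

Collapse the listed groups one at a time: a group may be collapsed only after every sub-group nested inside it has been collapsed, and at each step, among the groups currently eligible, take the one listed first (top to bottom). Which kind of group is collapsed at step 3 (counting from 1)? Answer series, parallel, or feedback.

Step 1. apply the feedback formula to F1, F2
Step 2. add F3, F4 (parallel)
Step 3. series reduction of (F3+F4), F5, F6
Step 4. feedback reduction of [F1/(1+F1*F2)], ((F3+F4)*F5*F6)
At step 3 the group reduced is series.

Therefore the answer is series.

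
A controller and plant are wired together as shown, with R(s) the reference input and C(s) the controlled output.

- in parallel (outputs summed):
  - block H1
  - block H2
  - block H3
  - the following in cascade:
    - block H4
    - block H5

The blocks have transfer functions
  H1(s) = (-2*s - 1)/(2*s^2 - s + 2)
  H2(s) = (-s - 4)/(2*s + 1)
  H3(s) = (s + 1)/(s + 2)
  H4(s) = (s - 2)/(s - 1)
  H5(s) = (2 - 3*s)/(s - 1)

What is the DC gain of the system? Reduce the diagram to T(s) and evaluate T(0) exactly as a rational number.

[1] combine H4, H5 in series -> (-3*s^2 + 8*s - 4)/(s^2 - 2*s + 1)
[2] parallel reduction of H1, H2, H3, (H4*H5) -> (-10*s^6 - 7*s^5 + 42*s^4 - 9*s^3 + 19*s^2 + 24*s - 32)/(4*s^6 - 9*s^4 + 10*s^3 - 9*s^2 + 4)
DC gain: substitute s = 0 into T(s) from step 2: T(0) = -32/4 = -8.

Final answer: -8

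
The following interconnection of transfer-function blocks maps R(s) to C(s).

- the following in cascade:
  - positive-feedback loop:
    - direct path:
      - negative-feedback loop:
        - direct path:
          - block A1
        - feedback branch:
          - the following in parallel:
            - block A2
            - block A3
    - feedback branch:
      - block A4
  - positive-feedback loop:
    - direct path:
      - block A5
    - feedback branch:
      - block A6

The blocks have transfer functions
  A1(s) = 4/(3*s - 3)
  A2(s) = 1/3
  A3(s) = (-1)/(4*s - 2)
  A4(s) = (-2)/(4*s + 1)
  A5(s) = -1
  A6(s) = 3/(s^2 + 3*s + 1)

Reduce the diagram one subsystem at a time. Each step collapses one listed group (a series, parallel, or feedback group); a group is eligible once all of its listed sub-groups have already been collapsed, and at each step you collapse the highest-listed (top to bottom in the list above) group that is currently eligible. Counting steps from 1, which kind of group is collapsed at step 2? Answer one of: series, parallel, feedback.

Step 1 - parallel reduction of A2, A3
Step 2 - close the feedback loop around A1, (A2+A3)
Step 3 - apply the feedback formula to [A1/(1+A1*(A2+A3))], A4
Step 4 - apply the feedback formula to A5, A6
Step 5 - multiply [[A1/(1+A1*(A2+A3))]/(1-[A1/(1+A1*(A2+A3))]*A4)], [A5/(1-A5*A6)] (series)
Step 2: feedback.

Final answer: feedback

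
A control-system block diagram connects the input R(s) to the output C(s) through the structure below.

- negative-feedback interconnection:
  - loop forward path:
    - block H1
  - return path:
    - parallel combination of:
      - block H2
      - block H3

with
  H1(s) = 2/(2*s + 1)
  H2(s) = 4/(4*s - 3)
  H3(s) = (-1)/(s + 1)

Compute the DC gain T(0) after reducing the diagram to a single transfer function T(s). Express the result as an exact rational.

Step 1. parallel reduction of H2, H3 -> 7/(4*s^2 + s - 3)
Step 2. apply the feedback formula to H1, (H2+H3) -> (8*s^2 + 2*s - 6)/(8*s^3 + 6*s^2 - 5*s + 11)
Step 2 gives the overall T(s). Then T(0) = -6/11.

Hence the answer: -6/11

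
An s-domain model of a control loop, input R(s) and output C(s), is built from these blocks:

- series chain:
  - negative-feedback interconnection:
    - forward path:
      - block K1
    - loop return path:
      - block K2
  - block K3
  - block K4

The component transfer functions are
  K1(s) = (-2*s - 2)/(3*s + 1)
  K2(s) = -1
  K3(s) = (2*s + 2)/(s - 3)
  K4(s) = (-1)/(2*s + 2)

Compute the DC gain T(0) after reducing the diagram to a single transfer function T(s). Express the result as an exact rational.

Answer: -2/9

Working:
[1] collapse the loop (K1 forward, K2 return) -> (-2*s - 2)/(5*s + 3)
[2] combine [K1/(1+K1*K2)], K3, K4 in series -> (2*s + 2)/(5*s^2 - 12*s - 9)
That last expression is T(s); at s = 0 only the constant terms survive, so T(0) = 2/(-9) = -2/9.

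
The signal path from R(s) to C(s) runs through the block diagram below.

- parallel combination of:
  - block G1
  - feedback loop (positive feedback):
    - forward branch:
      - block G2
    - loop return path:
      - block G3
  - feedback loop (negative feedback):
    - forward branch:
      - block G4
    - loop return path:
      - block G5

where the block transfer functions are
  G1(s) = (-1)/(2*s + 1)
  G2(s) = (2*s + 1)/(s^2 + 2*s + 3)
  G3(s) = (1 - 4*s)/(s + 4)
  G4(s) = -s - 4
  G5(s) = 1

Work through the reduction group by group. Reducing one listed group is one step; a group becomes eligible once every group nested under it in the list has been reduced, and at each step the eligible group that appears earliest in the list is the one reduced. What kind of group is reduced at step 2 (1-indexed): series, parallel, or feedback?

(1) reduce the feedback loop with forward G2 and return G3
(2) collapse the loop (G4 forward, G5 return)
(3) combine G1, [G2/(1-G2*G3)], [G4/(1+G4*G5)] in parallel
So the answer for step 2 is feedback.

Hence the answer: feedback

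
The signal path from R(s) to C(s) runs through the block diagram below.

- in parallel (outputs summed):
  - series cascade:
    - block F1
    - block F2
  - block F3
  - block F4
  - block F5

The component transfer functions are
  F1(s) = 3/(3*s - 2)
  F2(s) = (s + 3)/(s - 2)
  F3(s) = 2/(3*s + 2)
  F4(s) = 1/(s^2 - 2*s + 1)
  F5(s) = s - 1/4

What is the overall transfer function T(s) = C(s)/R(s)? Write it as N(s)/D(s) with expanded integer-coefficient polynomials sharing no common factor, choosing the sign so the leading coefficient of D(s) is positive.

Reducing step by step:

Step 1: multiply F1, F2 (series); result (3*s + 9)/(3*s^2 - 8*s + 4)
Step 2: parallel reduction of (F1*F2), F3, F4, F5: this yields T(s), and no further normalization is needed

Answer: (36*s^6 - 153*s^5 + 260*s^4 - 65*s^3 - 122*s^2 - 104*s + 128)/(36*s^5 - 144*s^4 + 164*s^3 - 8*s^2 - 80*s + 32)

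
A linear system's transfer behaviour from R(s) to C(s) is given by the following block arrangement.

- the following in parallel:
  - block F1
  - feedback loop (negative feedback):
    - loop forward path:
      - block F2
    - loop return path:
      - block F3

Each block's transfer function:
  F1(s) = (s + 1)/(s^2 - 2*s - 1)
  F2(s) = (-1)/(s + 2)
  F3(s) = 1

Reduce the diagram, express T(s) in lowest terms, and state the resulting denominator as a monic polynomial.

(1) feedback reduction of F2, F3; result (-1)/(s + 1)
(2) sum the parallel branches F1, [F2/(1+F2*F3)]; result (4*s + 2)/(s^3 - s^2 - 3*s - 1)
T(s) is the step-2 result (common factors already cancelled). Leading coefficient of the denominator: 1, so no rescaling is needed.

Hence the answer: s^3 - s^2 - 3*s - 1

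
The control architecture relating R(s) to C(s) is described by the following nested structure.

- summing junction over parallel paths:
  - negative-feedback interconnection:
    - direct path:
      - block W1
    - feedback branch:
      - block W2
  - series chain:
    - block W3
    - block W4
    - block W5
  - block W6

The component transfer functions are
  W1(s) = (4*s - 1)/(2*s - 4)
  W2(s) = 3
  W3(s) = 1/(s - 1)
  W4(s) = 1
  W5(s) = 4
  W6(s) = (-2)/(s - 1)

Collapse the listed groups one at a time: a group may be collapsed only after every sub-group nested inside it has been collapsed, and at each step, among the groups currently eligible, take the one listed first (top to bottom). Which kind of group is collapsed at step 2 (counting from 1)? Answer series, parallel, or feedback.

Step 1: close the feedback loop around W1, W2
Step 2: reduce the series chain W3, W4, W5
Step 3: sum the parallel branches [W1/(1+W1*W2)], (W3*W4*W5), W6
Step 2: series.

Therefore the answer is series.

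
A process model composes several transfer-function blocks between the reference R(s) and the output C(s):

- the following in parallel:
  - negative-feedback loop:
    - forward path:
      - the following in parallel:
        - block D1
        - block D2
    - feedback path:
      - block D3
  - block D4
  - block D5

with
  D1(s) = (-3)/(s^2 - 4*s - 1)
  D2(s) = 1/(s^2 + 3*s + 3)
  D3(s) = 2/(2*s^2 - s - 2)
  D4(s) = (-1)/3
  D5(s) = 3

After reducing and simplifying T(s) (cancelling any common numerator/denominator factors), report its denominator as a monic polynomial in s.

1. reduce the parallel group D1, D2: (-2*s^2 - 13*s - 10)/(s^4 - s^3 - 10*s^2 - 15*s - 3)
2. feedback reduction of (D1+D2), D3: (-4*s^4 - 24*s^3 - 3*s^2 + 36*s + 20)/(2*s^6 - 3*s^5 - 21*s^4 - 18*s^3 + 25*s^2 + 7*s - 14)
3. reduce the parallel group [(D1+D2)/(1+(D1+D2)*D3)], D4, D5: (16*s^6 - 24*s^5 - 180*s^4 - 216*s^3 + 191*s^2 + 164*s - 52)/(6*s^6 - 9*s^5 - 63*s^4 - 54*s^3 + 75*s^2 + 21*s - 42)
No further cancellation is possible in the step-3 result, so that is T(s). Its denominator becomes monic after dividing by the leading coefficient 6.

Final answer: s^6 - 3*s^5/2 - 21*s^4/2 - 9*s^3 + 25*s^2/2 + 7*s/2 - 7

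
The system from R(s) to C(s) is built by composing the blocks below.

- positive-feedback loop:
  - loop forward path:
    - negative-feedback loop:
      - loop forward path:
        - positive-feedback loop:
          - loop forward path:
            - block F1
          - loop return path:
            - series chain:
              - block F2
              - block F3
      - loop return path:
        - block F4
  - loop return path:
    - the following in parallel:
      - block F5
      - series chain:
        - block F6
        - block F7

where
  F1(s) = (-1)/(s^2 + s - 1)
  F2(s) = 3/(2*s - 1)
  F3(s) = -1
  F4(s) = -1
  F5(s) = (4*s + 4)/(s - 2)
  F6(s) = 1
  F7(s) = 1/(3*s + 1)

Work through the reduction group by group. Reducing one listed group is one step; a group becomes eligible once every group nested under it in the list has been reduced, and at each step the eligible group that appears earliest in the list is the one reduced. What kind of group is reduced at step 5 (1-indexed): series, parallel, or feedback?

Step 1: combine F2, F3 in series
Step 2: collapse the loop (F1 forward, (F2*F3) return)
Step 3: apply the feedback formula to [F1/(1-F1*(F2*F3))], F4
Step 4: series reduction of F6, F7
Step 5: add F5, (F6*F7) (parallel)
Step 6: collapse the loop ([[F1/(1-F1*(F2*F3))]/(1+[F1/(1-F1*(F2*F3))]*F4)] forward, (F5+(F6*F7)) return)
Step 5: parallel.

Final answer: parallel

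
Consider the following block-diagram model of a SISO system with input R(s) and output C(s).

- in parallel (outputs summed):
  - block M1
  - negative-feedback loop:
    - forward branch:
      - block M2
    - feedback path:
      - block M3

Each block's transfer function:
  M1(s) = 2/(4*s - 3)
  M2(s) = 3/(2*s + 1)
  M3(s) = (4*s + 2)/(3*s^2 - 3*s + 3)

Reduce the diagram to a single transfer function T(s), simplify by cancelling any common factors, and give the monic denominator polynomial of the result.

The answer is s^4 - 5*s^3/4 + 23*s^2/8 - 3*s/8 - 9/8.

Reasoning:
(1) collapse the loop (M2 forward, M3 return) -> (3*s^2 - 3*s + 3)/(2*s^3 - s^2 + 5*s + 3)
(2) parallel reduction of M1, [M2/(1+M2*M3)] -> (16*s^3 - 23*s^2 + 31*s - 3)/(8*s^4 - 10*s^3 + 23*s^2 - 3*s - 9)
T(s) is the step-2 result (common factors already cancelled). Leading coefficient of the denominator: 8. Divide through by 8 for the monic polynomial.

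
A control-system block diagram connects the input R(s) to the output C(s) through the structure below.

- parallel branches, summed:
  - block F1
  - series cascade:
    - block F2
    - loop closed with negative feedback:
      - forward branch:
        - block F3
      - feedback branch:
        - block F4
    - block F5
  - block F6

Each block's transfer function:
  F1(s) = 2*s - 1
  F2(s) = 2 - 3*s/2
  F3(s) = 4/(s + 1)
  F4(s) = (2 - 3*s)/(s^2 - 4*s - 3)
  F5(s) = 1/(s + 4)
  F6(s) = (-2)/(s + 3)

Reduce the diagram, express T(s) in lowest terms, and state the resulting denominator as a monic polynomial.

Step 1 - collapse the loop (F3 forward, F4 return); result (4*s^2 - 16*s - 12)/(s^3 - 3*s^2 - 19*s + 5)
Step 2 - series reduction of F2, [F3/(1+F3*F4)], F5; result (-6*s^3 + 32*s^2 - 14*s - 24)/(s^4 + s^3 - 31*s^2 - 71*s + 20)
Step 3 - reduce the parallel group F1, (F2*[F3/(1+F3*F4)]*F5), F6; result (2*s^6 + 7*s^5 - 68*s^4 - 288*s^3 - 78*s^2 + 389*s - 172)/(s^5 + 4*s^4 - 28*s^3 - 164*s^2 - 193*s + 60)
T(s) is the step-3 result (common factors already cancelled). Leading coefficient of the denominator: 1, so no rescaling is needed.

Final answer: s^5 + 4*s^4 - 28*s^3 - 164*s^2 - 193*s + 60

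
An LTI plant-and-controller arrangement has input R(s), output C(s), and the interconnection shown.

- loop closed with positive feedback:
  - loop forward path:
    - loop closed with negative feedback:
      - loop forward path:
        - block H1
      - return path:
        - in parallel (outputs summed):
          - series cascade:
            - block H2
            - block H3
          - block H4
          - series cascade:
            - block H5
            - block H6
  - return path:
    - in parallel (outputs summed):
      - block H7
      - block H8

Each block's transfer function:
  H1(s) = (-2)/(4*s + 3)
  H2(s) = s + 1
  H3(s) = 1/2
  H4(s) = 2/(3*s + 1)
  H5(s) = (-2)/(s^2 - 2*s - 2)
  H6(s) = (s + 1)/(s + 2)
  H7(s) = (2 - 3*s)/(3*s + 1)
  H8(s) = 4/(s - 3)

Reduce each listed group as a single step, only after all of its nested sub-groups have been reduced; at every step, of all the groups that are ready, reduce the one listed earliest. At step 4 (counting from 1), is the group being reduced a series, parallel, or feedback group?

The answer is feedback.

Reasoning:
[1] combine H2, H3 in series
[2] reduce the series chain H5, H6
[3] sum the parallel branches (H2*H3), H4, (H5*H6)
[4] collapse the loop (H1 forward, ((H2*H3)+H4+(H5*H6)) return)
[5] parallel reduction of H7, H8
[6] collapse the loop ([H1/(1+H1*((H2*H3)+H4+(H5*H6)))] forward, (H7+H8) return)
The group at step 4 is a feedback group.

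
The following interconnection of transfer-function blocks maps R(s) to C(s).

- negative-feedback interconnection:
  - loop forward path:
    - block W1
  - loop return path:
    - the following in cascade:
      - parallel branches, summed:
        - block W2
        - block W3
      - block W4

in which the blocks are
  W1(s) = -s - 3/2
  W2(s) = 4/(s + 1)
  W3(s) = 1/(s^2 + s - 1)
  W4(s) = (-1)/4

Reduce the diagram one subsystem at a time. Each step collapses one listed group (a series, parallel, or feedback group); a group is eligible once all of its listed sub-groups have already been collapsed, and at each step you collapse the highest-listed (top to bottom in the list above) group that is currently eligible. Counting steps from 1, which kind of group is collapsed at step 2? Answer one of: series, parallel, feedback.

The answer is series.

Reasoning:
[1] combine W2, W3 in parallel
[2] reduce the series chain (W2+W3), W4
[3] collapse the loop (W1 forward, ((W2+W3)*W4) return)
The group at step 2 is a series group.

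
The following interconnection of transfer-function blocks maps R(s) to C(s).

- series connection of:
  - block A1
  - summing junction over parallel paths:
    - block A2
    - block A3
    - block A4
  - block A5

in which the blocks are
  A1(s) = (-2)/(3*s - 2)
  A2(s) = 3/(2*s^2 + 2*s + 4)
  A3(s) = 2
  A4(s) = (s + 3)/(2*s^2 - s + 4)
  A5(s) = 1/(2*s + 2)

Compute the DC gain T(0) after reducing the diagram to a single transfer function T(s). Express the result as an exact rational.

Step 1 - sum the parallel branches A2, A3, A4, giving (8*s^4 + 6*s^3 + 42*s^2 + 15*s + 56)/(4*s^4 + 2*s^3 + 14*s^2 + 4*s + 16)
Step 2 - reduce the series chain A1, (A2+A3+A4), A5, giving (-8*s^4 - 6*s^3 - 42*s^2 - 15*s - 56)/(12*s^6 + 10*s^5 + 36*s^4 + 22*s^3 + 24*s^2 + 8*s - 32)
The step-2 result is T(s). Setting s = 0: T(0) = -56/(-32) = 7/4.

Final answer: 7/4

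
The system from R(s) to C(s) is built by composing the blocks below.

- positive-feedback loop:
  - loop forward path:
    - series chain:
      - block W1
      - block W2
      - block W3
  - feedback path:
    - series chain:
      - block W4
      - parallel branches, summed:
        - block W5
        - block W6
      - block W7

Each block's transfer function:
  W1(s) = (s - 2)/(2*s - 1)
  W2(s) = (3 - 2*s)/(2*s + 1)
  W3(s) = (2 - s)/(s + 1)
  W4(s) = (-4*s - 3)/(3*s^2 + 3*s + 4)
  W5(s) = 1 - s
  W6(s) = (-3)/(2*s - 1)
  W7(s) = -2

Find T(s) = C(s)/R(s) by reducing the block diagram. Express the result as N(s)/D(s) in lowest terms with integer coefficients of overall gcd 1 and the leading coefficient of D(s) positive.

Step 1. cascade W1, W2, W3 = (2*s^3 - 11*s^2 + 20*s - 12)/(4*s^3 + 4*s^2 - s - 1)
Step 2. add W5, W6 (parallel) = (-2*s^2 + 3*s - 4)/(2*s - 1)
Step 3. reduce the series chain W4, (W5+W6), W7 = (-16*s^3 + 12*s^2 - 14*s - 24)/(6*s^3 + 3*s^2 + 5*s - 4)
Step 4. collapse the loop ((W1*W2*W3) forward, (W4*(W5+W6)*W7) return), which is the overall transfer function T(s) = C(s)/R(s) in lowest terms

Answer: (12*s^6 - 60*s^5 + 97*s^4 - 75*s^3 + 108*s^2 - 140*s + 48)/(56*s^6 - 164*s^5 + 506*s^4 - 543*s^3 + 136*s^2 + 311*s - 284)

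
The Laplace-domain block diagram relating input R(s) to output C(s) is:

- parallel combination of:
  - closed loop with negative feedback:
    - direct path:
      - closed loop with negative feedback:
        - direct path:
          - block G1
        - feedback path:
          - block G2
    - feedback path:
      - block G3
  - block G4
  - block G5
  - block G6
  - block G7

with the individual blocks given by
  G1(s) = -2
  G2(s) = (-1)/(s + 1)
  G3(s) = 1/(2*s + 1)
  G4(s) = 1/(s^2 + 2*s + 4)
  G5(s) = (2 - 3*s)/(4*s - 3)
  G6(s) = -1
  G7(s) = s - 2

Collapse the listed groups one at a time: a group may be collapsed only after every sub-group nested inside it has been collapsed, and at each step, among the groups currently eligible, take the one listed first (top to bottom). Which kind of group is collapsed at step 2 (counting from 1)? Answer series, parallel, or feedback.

Step 1. collapse the loop (G1 forward, G2 return)
Step 2. feedback reduction of [G1/(1+G1*G2)], G3
Step 3. parallel reduction of [[G1/(1+G1*G2)]/(1+[G1/(1+G1*G2)]*G3)], G4, G5, G6, G7
The group at step 2 is a feedback group.

Answer: feedback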